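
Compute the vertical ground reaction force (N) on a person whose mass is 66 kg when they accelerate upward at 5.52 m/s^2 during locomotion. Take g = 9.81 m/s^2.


GRF = m * (g + a)
GRF = 66 * (9.81 + 5.52)
GRF = 66 * 15.3300
GRF = 1011.7800


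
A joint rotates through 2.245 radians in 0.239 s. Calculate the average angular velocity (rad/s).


omega = delta_theta / delta_t
omega = 2.245 / 0.239
omega = 9.3933


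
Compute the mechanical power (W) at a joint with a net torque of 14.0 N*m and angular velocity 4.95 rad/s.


P = M * omega
P = 14.0 * 4.95
P = 69.3000


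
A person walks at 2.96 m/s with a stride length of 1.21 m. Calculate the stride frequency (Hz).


f = v / stride_length
f = 2.96 / 1.21
f = 2.4463


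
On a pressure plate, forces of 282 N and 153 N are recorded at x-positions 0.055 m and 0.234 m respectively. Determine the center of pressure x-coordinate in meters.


COP_x = (F1*x1 + F2*x2) / (F1 + F2)
COP_x = (282*0.055 + 153*0.234) / (282 + 153)
Numerator = 51.3120
Denominator = 435
COP_x = 0.1180


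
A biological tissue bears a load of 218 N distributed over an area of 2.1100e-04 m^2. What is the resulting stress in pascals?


stress = F / A
stress = 218 / 2.1100e-04
stress = 1.0332e+06


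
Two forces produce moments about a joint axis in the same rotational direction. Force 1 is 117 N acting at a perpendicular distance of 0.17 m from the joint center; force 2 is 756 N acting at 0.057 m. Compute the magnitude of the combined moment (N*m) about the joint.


M = F1 * d1 + F2 * d2
M = 117 * 0.17 + 756 * 0.057
M = 19.8900 + 43.0920
M = 62.9820


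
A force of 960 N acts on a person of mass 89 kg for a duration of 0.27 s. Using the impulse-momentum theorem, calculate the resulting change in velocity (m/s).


J = F * dt = 960 * 0.27 = 259.2000 N*s
delta_v = J / m
delta_v = 259.2000 / 89
delta_v = 2.9124


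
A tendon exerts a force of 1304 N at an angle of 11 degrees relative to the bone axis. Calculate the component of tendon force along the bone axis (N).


F_eff = F_tendon * cos(theta)
theta = 11 deg = 0.1920 rad
cos(theta) = 0.9816
F_eff = 1304 * 0.9816
F_eff = 1280.0418


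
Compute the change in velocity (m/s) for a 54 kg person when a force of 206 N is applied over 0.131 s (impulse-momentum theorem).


J = F * dt = 206 * 0.131 = 26.9860 N*s
delta_v = J / m
delta_v = 26.9860 / 54
delta_v = 0.4997


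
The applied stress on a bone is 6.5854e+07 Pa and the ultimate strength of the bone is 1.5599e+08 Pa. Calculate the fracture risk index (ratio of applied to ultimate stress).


FRI = applied / ultimate
FRI = 6.5854e+07 / 1.5599e+08
FRI = 0.4222


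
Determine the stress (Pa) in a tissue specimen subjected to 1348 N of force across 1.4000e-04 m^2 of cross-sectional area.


stress = F / A
stress = 1348 / 1.4000e-04
stress = 9.6286e+06


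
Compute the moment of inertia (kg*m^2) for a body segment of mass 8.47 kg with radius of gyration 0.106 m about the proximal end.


I = m * k^2
I = 8.47 * 0.106^2
k^2 = 0.0112
I = 0.0952


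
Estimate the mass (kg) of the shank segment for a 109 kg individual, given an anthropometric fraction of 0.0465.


m_segment = body_mass * fraction
m_segment = 109 * 0.0465
m_segment = 5.0685


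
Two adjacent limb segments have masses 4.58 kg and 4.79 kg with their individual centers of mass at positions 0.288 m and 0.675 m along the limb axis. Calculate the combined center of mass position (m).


COM = (m1*x1 + m2*x2) / (m1 + m2)
COM = (4.58*0.288 + 4.79*0.675) / (4.58 + 4.79)
Numerator = 4.5523
Denominator = 9.3700
COM = 0.4858


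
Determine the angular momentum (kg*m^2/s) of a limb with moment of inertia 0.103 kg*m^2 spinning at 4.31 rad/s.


L = I * omega
L = 0.103 * 4.31
L = 0.4439


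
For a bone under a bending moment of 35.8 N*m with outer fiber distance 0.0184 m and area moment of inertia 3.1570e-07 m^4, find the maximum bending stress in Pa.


sigma = M * c / I
sigma = 35.8 * 0.0184 / 3.1570e-07
M * c = 0.6587
sigma = 2.0865e+06


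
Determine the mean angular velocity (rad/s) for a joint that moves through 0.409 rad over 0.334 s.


omega = delta_theta / delta_t
omega = 0.409 / 0.334
omega = 1.2246


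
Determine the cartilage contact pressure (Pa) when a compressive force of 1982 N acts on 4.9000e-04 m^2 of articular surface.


P = F / A
P = 1982 / 4.9000e-04
P = 4.0449e+06


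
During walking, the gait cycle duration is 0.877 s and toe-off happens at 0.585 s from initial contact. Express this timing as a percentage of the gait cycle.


pct = (event_time / cycle_time) * 100
pct = (0.585 / 0.877) * 100
ratio = 0.6670
pct = 66.7047


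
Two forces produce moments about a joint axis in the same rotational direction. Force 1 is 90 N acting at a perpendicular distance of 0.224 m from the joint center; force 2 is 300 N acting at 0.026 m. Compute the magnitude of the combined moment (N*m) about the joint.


M = F1 * d1 + F2 * d2
M = 90 * 0.224 + 300 * 0.026
M = 20.1600 + 7.8000
M = 27.9600


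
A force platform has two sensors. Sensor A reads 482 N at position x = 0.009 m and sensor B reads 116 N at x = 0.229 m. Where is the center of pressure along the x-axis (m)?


COP_x = (F1*x1 + F2*x2) / (F1 + F2)
COP_x = (482*0.009 + 116*0.229) / (482 + 116)
Numerator = 30.9020
Denominator = 598
COP_x = 0.0517


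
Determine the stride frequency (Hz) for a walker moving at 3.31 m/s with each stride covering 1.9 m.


f = v / stride_length
f = 3.31 / 1.9
f = 1.7421


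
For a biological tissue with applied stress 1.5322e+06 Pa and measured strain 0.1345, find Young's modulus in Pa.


E = stress / strain
E = 1.5322e+06 / 0.1345
E = 1.1392e+07


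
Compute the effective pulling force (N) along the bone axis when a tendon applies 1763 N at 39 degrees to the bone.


F_eff = F_tendon * cos(theta)
theta = 39 deg = 0.6807 rad
cos(theta) = 0.7771
F_eff = 1763 * 0.7771
F_eff = 1370.1083


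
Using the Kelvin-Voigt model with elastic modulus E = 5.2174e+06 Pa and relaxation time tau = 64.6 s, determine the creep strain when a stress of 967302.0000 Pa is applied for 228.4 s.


epsilon(t) = (sigma/E) * (1 - exp(-t/tau))
sigma/E = 967302.0000 / 5.2174e+06 = 0.1854
exp(-t/tau) = exp(-228.4 / 64.6) = 0.0291
epsilon = 0.1854 * (1 - 0.0291)
epsilon = 0.1800


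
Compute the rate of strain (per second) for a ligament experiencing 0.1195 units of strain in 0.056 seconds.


strain_rate = delta_strain / delta_t
strain_rate = 0.1195 / 0.056
strain_rate = 2.1339


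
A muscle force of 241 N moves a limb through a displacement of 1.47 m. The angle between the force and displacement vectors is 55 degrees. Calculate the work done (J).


W = F * d * cos(theta)
theta = 55 deg = 0.9599 rad
cos(theta) = 0.5736
W = 241 * 1.47 * 0.5736
W = 203.2009


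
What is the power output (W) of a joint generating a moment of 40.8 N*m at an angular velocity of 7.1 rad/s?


P = M * omega
P = 40.8 * 7.1
P = 289.6800


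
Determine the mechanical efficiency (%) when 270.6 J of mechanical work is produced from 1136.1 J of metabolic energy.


eta = (W_mech / E_meta) * 100
eta = (270.6 / 1136.1) * 100
ratio = 0.2382
eta = 23.8183


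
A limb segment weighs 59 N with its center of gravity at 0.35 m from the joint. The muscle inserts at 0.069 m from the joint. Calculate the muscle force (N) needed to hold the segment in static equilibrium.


F_muscle = W * d_load / d_muscle
F_muscle = 59 * 0.35 / 0.069
Numerator = 20.6500
F_muscle = 299.2754


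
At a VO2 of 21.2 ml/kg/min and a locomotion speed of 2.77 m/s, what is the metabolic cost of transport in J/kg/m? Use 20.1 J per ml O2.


Power per kg = VO2 * 20.1 / 60
Power per kg = 21.2 * 20.1 / 60 = 7.1020 W/kg
Cost = power_per_kg / speed
Cost = 7.1020 / 2.77
Cost = 2.5639


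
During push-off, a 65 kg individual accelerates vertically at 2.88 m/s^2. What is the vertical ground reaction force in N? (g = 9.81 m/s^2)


GRF = m * (g + a)
GRF = 65 * (9.81 + 2.88)
GRF = 65 * 12.6900
GRF = 824.8500


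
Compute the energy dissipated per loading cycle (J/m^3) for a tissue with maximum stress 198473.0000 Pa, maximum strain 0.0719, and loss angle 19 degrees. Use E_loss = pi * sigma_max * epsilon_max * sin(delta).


E_loss = pi * sigma_max * epsilon_max * sin(delta)
delta = 19 deg = 0.3316 rad
sin(delta) = 0.3256
E_loss = pi * 198473.0000 * 0.0719 * 0.3256
E_loss = 14595.6055


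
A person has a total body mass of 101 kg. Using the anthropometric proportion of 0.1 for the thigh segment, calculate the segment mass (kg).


m_segment = body_mass * fraction
m_segment = 101 * 0.1
m_segment = 10.1000


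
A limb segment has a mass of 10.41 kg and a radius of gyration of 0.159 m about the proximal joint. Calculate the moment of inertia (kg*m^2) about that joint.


I = m * k^2
I = 10.41 * 0.159^2
k^2 = 0.0253
I = 0.2632


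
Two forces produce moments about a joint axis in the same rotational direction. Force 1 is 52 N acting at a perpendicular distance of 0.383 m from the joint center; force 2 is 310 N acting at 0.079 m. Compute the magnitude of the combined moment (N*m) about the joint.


M = F1 * d1 + F2 * d2
M = 52 * 0.383 + 310 * 0.079
M = 19.9160 + 24.4900
M = 44.4060


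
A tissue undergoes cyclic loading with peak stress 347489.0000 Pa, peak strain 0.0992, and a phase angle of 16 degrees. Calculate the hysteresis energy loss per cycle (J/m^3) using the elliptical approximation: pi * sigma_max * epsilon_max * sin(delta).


E_loss = pi * sigma_max * epsilon_max * sin(delta)
delta = 16 deg = 0.2793 rad
sin(delta) = 0.2756
E_loss = pi * 347489.0000 * 0.0992 * 0.2756
E_loss = 29849.7488


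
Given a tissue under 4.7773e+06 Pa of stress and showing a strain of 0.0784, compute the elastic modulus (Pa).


E = stress / strain
E = 4.7773e+06 / 0.0784
E = 6.0935e+07


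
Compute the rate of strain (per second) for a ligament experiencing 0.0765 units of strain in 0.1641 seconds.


strain_rate = delta_strain / delta_t
strain_rate = 0.0765 / 0.1641
strain_rate = 0.4662


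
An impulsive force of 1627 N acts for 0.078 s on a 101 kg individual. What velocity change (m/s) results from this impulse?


J = F * dt = 1627 * 0.078 = 126.9060 N*s
delta_v = J / m
delta_v = 126.9060 / 101
delta_v = 1.2565


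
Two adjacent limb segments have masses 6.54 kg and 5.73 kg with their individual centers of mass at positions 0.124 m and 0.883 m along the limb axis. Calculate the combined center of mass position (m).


COM = (m1*x1 + m2*x2) / (m1 + m2)
COM = (6.54*0.124 + 5.73*0.883) / (6.54 + 5.73)
Numerator = 5.8705
Denominator = 12.2700
COM = 0.4784


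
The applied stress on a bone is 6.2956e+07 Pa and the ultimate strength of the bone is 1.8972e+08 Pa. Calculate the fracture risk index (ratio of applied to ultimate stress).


FRI = applied / ultimate
FRI = 6.2956e+07 / 1.8972e+08
FRI = 0.3318


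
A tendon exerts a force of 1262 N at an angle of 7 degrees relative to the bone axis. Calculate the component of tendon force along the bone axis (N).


F_eff = F_tendon * cos(theta)
theta = 7 deg = 0.1222 rad
cos(theta) = 0.9925
F_eff = 1262 * 0.9925
F_eff = 1252.5932


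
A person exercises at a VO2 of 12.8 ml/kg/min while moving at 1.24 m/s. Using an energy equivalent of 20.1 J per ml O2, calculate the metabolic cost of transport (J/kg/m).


Power per kg = VO2 * 20.1 / 60
Power per kg = 12.8 * 20.1 / 60 = 4.2880 W/kg
Cost = power_per_kg / speed
Cost = 4.2880 / 1.24
Cost = 3.4581


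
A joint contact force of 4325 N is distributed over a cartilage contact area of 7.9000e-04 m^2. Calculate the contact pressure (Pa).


P = F / A
P = 4325 / 7.9000e-04
P = 5.4747e+06


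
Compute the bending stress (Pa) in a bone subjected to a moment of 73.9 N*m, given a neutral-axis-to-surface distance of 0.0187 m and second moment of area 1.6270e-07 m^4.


sigma = M * c / I
sigma = 73.9 * 0.0187 / 1.6270e-07
M * c = 1.3819
sigma = 8.4937e+06


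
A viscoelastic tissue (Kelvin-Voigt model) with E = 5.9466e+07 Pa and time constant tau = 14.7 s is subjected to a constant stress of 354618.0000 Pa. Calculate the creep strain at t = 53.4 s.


epsilon(t) = (sigma/E) * (1 - exp(-t/tau))
sigma/E = 354618.0000 / 5.9466e+07 = 0.0060
exp(-t/tau) = exp(-53.4 / 14.7) = 0.0264
epsilon = 0.0060 * (1 - 0.0264)
epsilon = 0.0058


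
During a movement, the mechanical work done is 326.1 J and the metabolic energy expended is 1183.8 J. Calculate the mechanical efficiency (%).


eta = (W_mech / E_meta) * 100
eta = (326.1 / 1183.8) * 100
ratio = 0.2755
eta = 27.5469


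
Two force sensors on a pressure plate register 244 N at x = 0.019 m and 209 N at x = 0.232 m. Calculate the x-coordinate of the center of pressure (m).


COP_x = (F1*x1 + F2*x2) / (F1 + F2)
COP_x = (244*0.019 + 209*0.232) / (244 + 209)
Numerator = 53.1240
Denominator = 453
COP_x = 0.1173


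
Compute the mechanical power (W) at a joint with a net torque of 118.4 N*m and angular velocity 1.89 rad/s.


P = M * omega
P = 118.4 * 1.89
P = 223.7760


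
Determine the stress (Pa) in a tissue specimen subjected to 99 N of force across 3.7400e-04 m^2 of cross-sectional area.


stress = F / A
stress = 99 / 3.7400e-04
stress = 264705.8824


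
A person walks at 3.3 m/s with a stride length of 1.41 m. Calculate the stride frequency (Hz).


f = v / stride_length
f = 3.3 / 1.41
f = 2.3404


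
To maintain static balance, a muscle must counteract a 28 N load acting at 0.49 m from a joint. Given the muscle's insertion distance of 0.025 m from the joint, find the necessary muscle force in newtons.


F_muscle = W * d_load / d_muscle
F_muscle = 28 * 0.49 / 0.025
Numerator = 13.7200
F_muscle = 548.8000


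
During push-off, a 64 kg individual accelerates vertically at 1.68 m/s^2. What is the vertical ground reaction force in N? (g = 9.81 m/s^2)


GRF = m * (g + a)
GRF = 64 * (9.81 + 1.68)
GRF = 64 * 11.4900
GRF = 735.3600


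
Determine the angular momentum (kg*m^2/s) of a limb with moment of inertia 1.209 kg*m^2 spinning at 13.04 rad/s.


L = I * omega
L = 1.209 * 13.04
L = 15.7654


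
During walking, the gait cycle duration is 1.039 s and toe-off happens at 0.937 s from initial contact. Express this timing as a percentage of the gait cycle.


pct = (event_time / cycle_time) * 100
pct = (0.937 / 1.039) * 100
ratio = 0.9018
pct = 90.1829


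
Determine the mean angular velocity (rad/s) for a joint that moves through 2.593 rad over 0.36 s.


omega = delta_theta / delta_t
omega = 2.593 / 0.36
omega = 7.2028


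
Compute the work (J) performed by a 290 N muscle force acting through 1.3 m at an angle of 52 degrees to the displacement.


W = F * d * cos(theta)
theta = 52 deg = 0.9076 rad
cos(theta) = 0.6157
W = 290 * 1.3 * 0.6157
W = 232.1044


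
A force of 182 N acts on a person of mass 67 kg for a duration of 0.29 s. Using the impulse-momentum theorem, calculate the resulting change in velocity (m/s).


J = F * dt = 182 * 0.29 = 52.7800 N*s
delta_v = J / m
delta_v = 52.7800 / 67
delta_v = 0.7878


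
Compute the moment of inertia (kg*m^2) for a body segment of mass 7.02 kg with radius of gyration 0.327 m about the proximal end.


I = m * k^2
I = 7.02 * 0.327^2
k^2 = 0.1069
I = 0.7506


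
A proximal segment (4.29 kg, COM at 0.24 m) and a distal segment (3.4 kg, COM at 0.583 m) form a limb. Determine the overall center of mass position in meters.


COM = (m1*x1 + m2*x2) / (m1 + m2)
COM = (4.29*0.24 + 3.4*0.583) / (4.29 + 3.4)
Numerator = 3.0118
Denominator = 7.6900
COM = 0.3917


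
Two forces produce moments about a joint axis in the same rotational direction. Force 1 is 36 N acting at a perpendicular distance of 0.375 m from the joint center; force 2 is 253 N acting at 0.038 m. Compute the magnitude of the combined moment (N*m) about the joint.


M = F1 * d1 + F2 * d2
M = 36 * 0.375 + 253 * 0.038
M = 13.5000 + 9.6140
M = 23.1140


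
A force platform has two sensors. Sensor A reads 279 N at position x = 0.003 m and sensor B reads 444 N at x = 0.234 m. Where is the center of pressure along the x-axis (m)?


COP_x = (F1*x1 + F2*x2) / (F1 + F2)
COP_x = (279*0.003 + 444*0.234) / (279 + 444)
Numerator = 104.7330
Denominator = 723
COP_x = 0.1449


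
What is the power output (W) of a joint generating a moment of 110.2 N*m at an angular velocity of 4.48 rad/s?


P = M * omega
P = 110.2 * 4.48
P = 493.6960


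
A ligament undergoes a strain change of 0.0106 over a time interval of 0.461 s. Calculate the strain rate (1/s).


strain_rate = delta_strain / delta_t
strain_rate = 0.0106 / 0.461
strain_rate = 0.0230


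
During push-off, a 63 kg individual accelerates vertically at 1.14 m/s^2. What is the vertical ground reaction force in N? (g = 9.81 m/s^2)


GRF = m * (g + a)
GRF = 63 * (9.81 + 1.14)
GRF = 63 * 10.9500
GRF = 689.8500


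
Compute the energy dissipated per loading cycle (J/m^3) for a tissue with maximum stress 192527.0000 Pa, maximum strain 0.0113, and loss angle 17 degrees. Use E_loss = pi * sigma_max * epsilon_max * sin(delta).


E_loss = pi * sigma_max * epsilon_max * sin(delta)
delta = 17 deg = 0.2967 rad
sin(delta) = 0.2924
E_loss = pi * 192527.0000 * 0.0113 * 0.2924
E_loss = 1998.2752


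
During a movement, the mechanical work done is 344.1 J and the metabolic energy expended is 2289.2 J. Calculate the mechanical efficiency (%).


eta = (W_mech / E_meta) * 100
eta = (344.1 / 2289.2) * 100
ratio = 0.1503
eta = 15.0315


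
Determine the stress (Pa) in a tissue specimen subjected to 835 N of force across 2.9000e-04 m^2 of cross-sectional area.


stress = F / A
stress = 835 / 2.9000e-04
stress = 2.8793e+06


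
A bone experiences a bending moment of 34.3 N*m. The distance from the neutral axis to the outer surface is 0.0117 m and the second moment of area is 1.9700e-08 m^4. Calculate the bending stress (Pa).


sigma = M * c / I
sigma = 34.3 * 0.0117 / 1.9700e-08
M * c = 0.4013
sigma = 2.0371e+07


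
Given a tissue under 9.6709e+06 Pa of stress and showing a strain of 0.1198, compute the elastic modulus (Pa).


E = stress / strain
E = 9.6709e+06 / 0.1198
E = 8.0725e+07


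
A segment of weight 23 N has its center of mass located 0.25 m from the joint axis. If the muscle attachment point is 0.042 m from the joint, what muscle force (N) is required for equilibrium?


F_muscle = W * d_load / d_muscle
F_muscle = 23 * 0.25 / 0.042
Numerator = 5.7500
F_muscle = 136.9048


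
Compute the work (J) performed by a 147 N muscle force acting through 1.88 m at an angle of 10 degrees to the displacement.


W = F * d * cos(theta)
theta = 10 deg = 0.1745 rad
cos(theta) = 0.9848
W = 147 * 1.88 * 0.9848
W = 272.1615


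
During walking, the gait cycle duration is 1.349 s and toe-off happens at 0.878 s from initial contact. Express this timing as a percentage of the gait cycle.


pct = (event_time / cycle_time) * 100
pct = (0.878 / 1.349) * 100
ratio = 0.6509
pct = 65.0852


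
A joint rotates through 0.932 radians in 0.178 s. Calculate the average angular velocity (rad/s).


omega = delta_theta / delta_t
omega = 0.932 / 0.178
omega = 5.2360


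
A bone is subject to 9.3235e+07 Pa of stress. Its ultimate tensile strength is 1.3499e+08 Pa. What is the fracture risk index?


FRI = applied / ultimate
FRI = 9.3235e+07 / 1.3499e+08
FRI = 0.6907


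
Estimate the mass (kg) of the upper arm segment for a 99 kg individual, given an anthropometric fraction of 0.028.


m_segment = body_mass * fraction
m_segment = 99 * 0.028
m_segment = 2.7720


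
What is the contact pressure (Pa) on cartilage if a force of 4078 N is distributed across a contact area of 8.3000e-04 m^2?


P = F / A
P = 4078 / 8.3000e-04
P = 4.9133e+06


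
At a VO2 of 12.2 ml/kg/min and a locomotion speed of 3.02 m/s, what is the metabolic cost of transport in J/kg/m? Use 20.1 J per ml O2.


Power per kg = VO2 * 20.1 / 60
Power per kg = 12.2 * 20.1 / 60 = 4.0870 W/kg
Cost = power_per_kg / speed
Cost = 4.0870 / 3.02
Cost = 1.3533


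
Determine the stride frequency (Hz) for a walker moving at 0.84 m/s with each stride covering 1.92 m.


f = v / stride_length
f = 0.84 / 1.92
f = 0.4375


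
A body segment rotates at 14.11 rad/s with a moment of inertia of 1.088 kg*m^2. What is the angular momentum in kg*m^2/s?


L = I * omega
L = 1.088 * 14.11
L = 15.3517


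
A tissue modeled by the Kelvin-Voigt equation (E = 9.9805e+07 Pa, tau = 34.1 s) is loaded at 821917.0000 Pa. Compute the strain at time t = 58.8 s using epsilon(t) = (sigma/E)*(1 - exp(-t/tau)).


epsilon(t) = (sigma/E) * (1 - exp(-t/tau))
sigma/E = 821917.0000 / 9.9805e+07 = 0.0082
exp(-t/tau) = exp(-58.8 / 34.1) = 0.1783
epsilon = 0.0082 * (1 - 0.1783)
epsilon = 0.0068


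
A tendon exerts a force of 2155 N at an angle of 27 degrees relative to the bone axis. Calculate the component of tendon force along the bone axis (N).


F_eff = F_tendon * cos(theta)
theta = 27 deg = 0.4712 rad
cos(theta) = 0.8910
F_eff = 2155 * 0.8910
F_eff = 1920.1191


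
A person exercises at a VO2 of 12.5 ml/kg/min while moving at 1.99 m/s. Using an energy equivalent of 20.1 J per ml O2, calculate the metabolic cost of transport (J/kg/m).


Power per kg = VO2 * 20.1 / 60
Power per kg = 12.5 * 20.1 / 60 = 4.1875 W/kg
Cost = power_per_kg / speed
Cost = 4.1875 / 1.99
Cost = 2.1043


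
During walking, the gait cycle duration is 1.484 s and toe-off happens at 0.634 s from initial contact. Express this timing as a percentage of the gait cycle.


pct = (event_time / cycle_time) * 100
pct = (0.634 / 1.484) * 100
ratio = 0.4272
pct = 42.7224


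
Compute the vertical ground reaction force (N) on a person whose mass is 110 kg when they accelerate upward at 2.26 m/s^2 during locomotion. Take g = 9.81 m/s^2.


GRF = m * (g + a)
GRF = 110 * (9.81 + 2.26)
GRF = 110 * 12.0700
GRF = 1327.7000


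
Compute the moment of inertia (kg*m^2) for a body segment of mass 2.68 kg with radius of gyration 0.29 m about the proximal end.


I = m * k^2
I = 2.68 * 0.29^2
k^2 = 0.0841
I = 0.2254


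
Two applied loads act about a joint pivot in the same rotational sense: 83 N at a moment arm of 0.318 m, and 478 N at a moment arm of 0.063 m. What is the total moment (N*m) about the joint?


M = F1 * d1 + F2 * d2
M = 83 * 0.318 + 478 * 0.063
M = 26.3940 + 30.1140
M = 56.5080


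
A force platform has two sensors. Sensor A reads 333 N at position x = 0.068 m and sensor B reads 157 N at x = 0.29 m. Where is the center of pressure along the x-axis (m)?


COP_x = (F1*x1 + F2*x2) / (F1 + F2)
COP_x = (333*0.068 + 157*0.29) / (333 + 157)
Numerator = 68.1740
Denominator = 490
COP_x = 0.1391


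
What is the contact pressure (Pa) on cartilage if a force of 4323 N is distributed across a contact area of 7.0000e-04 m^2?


P = F / A
P = 4323 / 7.0000e-04
P = 6.1757e+06


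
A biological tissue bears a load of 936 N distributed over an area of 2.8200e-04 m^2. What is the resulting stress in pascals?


stress = F / A
stress = 936 / 2.8200e-04
stress = 3.3191e+06


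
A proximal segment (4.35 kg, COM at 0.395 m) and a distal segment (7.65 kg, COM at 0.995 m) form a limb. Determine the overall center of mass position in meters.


COM = (m1*x1 + m2*x2) / (m1 + m2)
COM = (4.35*0.395 + 7.65*0.995) / (4.35 + 7.65)
Numerator = 9.3300
Denominator = 12.0000
COM = 0.7775


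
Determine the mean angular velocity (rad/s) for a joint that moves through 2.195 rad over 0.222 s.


omega = delta_theta / delta_t
omega = 2.195 / 0.222
omega = 9.8874


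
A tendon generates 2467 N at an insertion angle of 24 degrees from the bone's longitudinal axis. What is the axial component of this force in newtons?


F_eff = F_tendon * cos(theta)
theta = 24 deg = 0.4189 rad
cos(theta) = 0.9135
F_eff = 2467 * 0.9135
F_eff = 2253.7166


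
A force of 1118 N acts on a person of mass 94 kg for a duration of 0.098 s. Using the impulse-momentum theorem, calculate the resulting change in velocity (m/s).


J = F * dt = 1118 * 0.098 = 109.5640 N*s
delta_v = J / m
delta_v = 109.5640 / 94
delta_v = 1.1656


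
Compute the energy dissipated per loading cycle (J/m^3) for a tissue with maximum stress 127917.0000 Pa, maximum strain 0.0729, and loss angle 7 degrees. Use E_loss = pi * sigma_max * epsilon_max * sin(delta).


E_loss = pi * sigma_max * epsilon_max * sin(delta)
delta = 7 deg = 0.1222 rad
sin(delta) = 0.1219
E_loss = pi * 127917.0000 * 0.0729 * 0.1219
E_loss = 3570.2624


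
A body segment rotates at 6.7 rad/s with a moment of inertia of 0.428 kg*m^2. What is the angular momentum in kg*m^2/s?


L = I * omega
L = 0.428 * 6.7
L = 2.8676


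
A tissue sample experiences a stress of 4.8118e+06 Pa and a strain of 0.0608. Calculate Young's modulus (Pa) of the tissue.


E = stress / strain
E = 4.8118e+06 / 0.0608
E = 7.9141e+07


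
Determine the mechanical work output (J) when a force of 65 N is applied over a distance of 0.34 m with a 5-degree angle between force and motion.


W = F * d * cos(theta)
theta = 5 deg = 0.0873 rad
cos(theta) = 0.9962
W = 65 * 0.34 * 0.9962
W = 22.0159


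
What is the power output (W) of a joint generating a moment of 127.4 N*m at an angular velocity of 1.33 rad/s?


P = M * omega
P = 127.4 * 1.33
P = 169.4420


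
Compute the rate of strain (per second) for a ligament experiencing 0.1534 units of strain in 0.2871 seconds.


strain_rate = delta_strain / delta_t
strain_rate = 0.1534 / 0.2871
strain_rate = 0.5343


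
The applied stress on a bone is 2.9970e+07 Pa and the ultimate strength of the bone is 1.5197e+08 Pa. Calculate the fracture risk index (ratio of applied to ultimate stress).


FRI = applied / ultimate
FRI = 2.9970e+07 / 1.5197e+08
FRI = 0.1972


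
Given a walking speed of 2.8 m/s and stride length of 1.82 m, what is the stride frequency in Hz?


f = v / stride_length
f = 2.8 / 1.82
f = 1.5385


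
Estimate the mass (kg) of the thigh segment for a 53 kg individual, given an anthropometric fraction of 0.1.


m_segment = body_mass * fraction
m_segment = 53 * 0.1
m_segment = 5.3000


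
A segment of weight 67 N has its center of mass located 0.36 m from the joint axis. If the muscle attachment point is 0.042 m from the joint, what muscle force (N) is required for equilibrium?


F_muscle = W * d_load / d_muscle
F_muscle = 67 * 0.36 / 0.042
Numerator = 24.1200
F_muscle = 574.2857


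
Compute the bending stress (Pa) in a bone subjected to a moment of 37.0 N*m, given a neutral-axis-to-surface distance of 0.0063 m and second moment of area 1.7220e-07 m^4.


sigma = M * c / I
sigma = 37.0 * 0.0063 / 1.7220e-07
M * c = 0.2331
sigma = 1.3537e+06


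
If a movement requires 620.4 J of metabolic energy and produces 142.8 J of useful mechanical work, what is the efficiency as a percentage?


eta = (W_mech / E_meta) * 100
eta = (142.8 / 620.4) * 100
ratio = 0.2302
eta = 23.0174


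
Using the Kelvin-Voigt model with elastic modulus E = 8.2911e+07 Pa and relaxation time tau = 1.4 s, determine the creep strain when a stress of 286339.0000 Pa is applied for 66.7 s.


epsilon(t) = (sigma/E) * (1 - exp(-t/tau))
sigma/E = 286339.0000 / 8.2911e+07 = 0.0035
exp(-t/tau) = exp(-66.7 / 1.4) = 2.0369e-21
epsilon = 0.0035 * (1 - 2.0369e-21)
epsilon = 0.0035


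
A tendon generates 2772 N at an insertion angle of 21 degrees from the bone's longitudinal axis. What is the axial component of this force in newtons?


F_eff = F_tendon * cos(theta)
theta = 21 deg = 0.3665 rad
cos(theta) = 0.9336
F_eff = 2772 * 0.9336
F_eff = 2587.8849


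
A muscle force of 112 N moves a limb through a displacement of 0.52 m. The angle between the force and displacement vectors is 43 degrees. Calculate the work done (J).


W = F * d * cos(theta)
theta = 43 deg = 0.7505 rad
cos(theta) = 0.7314
W = 112 * 0.52 * 0.7314
W = 42.5940


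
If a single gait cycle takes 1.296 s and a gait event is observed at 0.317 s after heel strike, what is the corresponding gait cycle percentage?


pct = (event_time / cycle_time) * 100
pct = (0.317 / 1.296) * 100
ratio = 0.2446
pct = 24.4599


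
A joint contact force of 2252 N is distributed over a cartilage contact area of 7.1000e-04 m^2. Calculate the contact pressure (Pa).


P = F / A
P = 2252 / 7.1000e-04
P = 3.1718e+06


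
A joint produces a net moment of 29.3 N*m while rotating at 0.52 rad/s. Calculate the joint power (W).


P = M * omega
P = 29.3 * 0.52
P = 15.2360


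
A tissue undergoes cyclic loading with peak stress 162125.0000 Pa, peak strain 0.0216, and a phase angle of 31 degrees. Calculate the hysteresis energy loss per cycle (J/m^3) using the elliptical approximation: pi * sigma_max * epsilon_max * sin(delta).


E_loss = pi * sigma_max * epsilon_max * sin(delta)
delta = 31 deg = 0.5411 rad
sin(delta) = 0.5150
E_loss = pi * 162125.0000 * 0.0216 * 0.5150
E_loss = 5666.2137


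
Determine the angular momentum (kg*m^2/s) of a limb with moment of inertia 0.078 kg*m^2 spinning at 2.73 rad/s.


L = I * omega
L = 0.078 * 2.73
L = 0.2129


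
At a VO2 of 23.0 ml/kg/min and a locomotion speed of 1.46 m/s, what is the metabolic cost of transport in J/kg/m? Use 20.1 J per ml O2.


Power per kg = VO2 * 20.1 / 60
Power per kg = 23.0 * 20.1 / 60 = 7.7050 W/kg
Cost = power_per_kg / speed
Cost = 7.7050 / 1.46
Cost = 5.2774


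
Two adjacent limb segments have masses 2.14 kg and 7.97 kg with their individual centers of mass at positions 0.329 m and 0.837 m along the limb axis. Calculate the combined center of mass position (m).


COM = (m1*x1 + m2*x2) / (m1 + m2)
COM = (2.14*0.329 + 7.97*0.837) / (2.14 + 7.97)
Numerator = 7.3749
Denominator = 10.1100
COM = 0.7295


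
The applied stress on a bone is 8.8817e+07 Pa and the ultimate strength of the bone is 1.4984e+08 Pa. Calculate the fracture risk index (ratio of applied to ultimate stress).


FRI = applied / ultimate
FRI = 8.8817e+07 / 1.4984e+08
FRI = 0.5927


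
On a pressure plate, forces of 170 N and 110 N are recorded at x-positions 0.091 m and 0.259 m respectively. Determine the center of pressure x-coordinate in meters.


COP_x = (F1*x1 + F2*x2) / (F1 + F2)
COP_x = (170*0.091 + 110*0.259) / (170 + 110)
Numerator = 43.9600
Denominator = 280
COP_x = 0.1570


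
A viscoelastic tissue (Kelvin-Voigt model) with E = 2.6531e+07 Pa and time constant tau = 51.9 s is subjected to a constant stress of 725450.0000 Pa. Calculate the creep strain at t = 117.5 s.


epsilon(t) = (sigma/E) * (1 - exp(-t/tau))
sigma/E = 725450.0000 / 2.6531e+07 = 0.0273
exp(-t/tau) = exp(-117.5 / 51.9) = 0.1039
epsilon = 0.0273 * (1 - 0.1039)
epsilon = 0.0245


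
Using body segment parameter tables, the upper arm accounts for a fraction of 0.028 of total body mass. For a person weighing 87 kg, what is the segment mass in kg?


m_segment = body_mass * fraction
m_segment = 87 * 0.028
m_segment = 2.4360


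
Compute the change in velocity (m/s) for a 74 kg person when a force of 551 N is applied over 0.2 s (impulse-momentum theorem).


J = F * dt = 551 * 0.2 = 110.2000 N*s
delta_v = J / m
delta_v = 110.2000 / 74
delta_v = 1.4892


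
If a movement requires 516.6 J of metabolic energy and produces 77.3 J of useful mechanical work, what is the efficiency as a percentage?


eta = (W_mech / E_meta) * 100
eta = (77.3 / 516.6) * 100
ratio = 0.1496
eta = 14.9632


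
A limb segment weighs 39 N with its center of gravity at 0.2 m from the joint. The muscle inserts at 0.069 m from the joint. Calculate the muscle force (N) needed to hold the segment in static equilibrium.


F_muscle = W * d_load / d_muscle
F_muscle = 39 * 0.2 / 0.069
Numerator = 7.8000
F_muscle = 113.0435


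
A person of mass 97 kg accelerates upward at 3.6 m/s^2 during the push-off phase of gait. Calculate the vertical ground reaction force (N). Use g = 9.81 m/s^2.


GRF = m * (g + a)
GRF = 97 * (9.81 + 3.6)
GRF = 97 * 13.4100
GRF = 1300.7700


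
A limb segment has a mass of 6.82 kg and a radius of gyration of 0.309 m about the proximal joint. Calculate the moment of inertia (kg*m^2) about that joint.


I = m * k^2
I = 6.82 * 0.309^2
k^2 = 0.0955
I = 0.6512


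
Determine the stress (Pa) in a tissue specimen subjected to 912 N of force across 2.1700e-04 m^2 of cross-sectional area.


stress = F / A
stress = 912 / 2.1700e-04
stress = 4.2028e+06


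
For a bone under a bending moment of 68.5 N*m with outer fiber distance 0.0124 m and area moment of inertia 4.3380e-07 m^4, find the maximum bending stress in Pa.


sigma = M * c / I
sigma = 68.5 * 0.0124 / 4.3380e-07
M * c = 0.8494
sigma = 1.9580e+06


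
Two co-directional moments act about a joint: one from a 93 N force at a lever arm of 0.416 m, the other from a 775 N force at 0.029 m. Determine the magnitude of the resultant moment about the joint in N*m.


M = F1 * d1 + F2 * d2
M = 93 * 0.416 + 775 * 0.029
M = 38.6880 + 22.4750
M = 61.1630


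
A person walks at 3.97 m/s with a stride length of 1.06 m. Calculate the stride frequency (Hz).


f = v / stride_length
f = 3.97 / 1.06
f = 3.7453


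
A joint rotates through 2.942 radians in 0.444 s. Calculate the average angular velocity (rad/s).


omega = delta_theta / delta_t
omega = 2.942 / 0.444
omega = 6.6261


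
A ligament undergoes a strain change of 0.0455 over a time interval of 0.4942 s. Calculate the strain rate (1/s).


strain_rate = delta_strain / delta_t
strain_rate = 0.0455 / 0.4942
strain_rate = 0.0921


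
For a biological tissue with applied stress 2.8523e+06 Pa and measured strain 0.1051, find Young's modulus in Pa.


E = stress / strain
E = 2.8523e+06 / 0.1051
E = 2.7139e+07


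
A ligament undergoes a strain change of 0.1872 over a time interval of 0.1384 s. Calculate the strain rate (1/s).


strain_rate = delta_strain / delta_t
strain_rate = 0.1872 / 0.1384
strain_rate = 1.3526


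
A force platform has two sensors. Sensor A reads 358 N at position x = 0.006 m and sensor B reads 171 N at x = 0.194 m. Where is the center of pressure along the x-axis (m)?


COP_x = (F1*x1 + F2*x2) / (F1 + F2)
COP_x = (358*0.006 + 171*0.194) / (358 + 171)
Numerator = 35.3220
Denominator = 529
COP_x = 0.0668


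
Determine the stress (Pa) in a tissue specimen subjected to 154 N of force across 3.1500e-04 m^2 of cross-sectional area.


stress = F / A
stress = 154 / 3.1500e-04
stress = 488888.8889


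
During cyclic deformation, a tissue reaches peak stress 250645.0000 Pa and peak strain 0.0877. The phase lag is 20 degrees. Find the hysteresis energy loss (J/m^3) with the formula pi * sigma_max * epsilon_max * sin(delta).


E_loss = pi * sigma_max * epsilon_max * sin(delta)
delta = 20 deg = 0.3491 rad
sin(delta) = 0.3420
E_loss = pi * 250645.0000 * 0.0877 * 0.3420
E_loss = 23618.9288


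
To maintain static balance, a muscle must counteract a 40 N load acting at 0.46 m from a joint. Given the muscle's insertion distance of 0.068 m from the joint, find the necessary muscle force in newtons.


F_muscle = W * d_load / d_muscle
F_muscle = 40 * 0.46 / 0.068
Numerator = 18.4000
F_muscle = 270.5882


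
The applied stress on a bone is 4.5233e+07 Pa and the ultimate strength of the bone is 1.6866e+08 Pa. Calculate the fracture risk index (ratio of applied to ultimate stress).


FRI = applied / ultimate
FRI = 4.5233e+07 / 1.6866e+08
FRI = 0.2682


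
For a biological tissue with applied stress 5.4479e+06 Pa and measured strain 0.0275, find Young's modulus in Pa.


E = stress / strain
E = 5.4479e+06 / 0.0275
E = 1.9811e+08


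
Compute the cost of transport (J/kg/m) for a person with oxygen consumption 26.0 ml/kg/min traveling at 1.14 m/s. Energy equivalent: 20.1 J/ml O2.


Power per kg = VO2 * 20.1 / 60
Power per kg = 26.0 * 20.1 / 60 = 8.7100 W/kg
Cost = power_per_kg / speed
Cost = 8.7100 / 1.14
Cost = 7.6404


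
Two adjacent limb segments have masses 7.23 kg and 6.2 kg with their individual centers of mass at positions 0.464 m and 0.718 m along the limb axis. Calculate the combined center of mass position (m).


COM = (m1*x1 + m2*x2) / (m1 + m2)
COM = (7.23*0.464 + 6.2*0.718) / (7.23 + 6.2)
Numerator = 7.8063
Denominator = 13.4300
COM = 0.5813


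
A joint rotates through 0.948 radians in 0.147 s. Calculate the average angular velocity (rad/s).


omega = delta_theta / delta_t
omega = 0.948 / 0.147
omega = 6.4490


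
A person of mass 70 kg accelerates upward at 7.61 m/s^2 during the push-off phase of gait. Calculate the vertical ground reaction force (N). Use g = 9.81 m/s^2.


GRF = m * (g + a)
GRF = 70 * (9.81 + 7.61)
GRF = 70 * 17.4200
GRF = 1219.4000


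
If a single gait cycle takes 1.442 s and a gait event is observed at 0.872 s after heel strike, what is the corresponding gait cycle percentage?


pct = (event_time / cycle_time) * 100
pct = (0.872 / 1.442) * 100
ratio = 0.6047
pct = 60.4716


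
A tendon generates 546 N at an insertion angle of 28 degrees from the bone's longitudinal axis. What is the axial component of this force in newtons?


F_eff = F_tendon * cos(theta)
theta = 28 deg = 0.4887 rad
cos(theta) = 0.8829
F_eff = 546 * 0.8829
F_eff = 482.0894


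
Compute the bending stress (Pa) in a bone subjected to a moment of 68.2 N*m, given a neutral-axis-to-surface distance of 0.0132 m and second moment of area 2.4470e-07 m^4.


sigma = M * c / I
sigma = 68.2 * 0.0132 / 2.4470e-07
M * c = 0.9002
sigma = 3.6790e+06


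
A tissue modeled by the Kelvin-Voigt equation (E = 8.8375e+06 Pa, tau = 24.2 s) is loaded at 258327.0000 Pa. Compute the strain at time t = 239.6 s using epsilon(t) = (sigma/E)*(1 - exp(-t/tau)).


epsilon(t) = (sigma/E) * (1 - exp(-t/tau))
sigma/E = 258327.0000 / 8.8375e+06 = 0.0292
exp(-t/tau) = exp(-239.6 / 24.2) = 5.0133e-05
epsilon = 0.0292 * (1 - 5.0133e-05)
epsilon = 0.0292


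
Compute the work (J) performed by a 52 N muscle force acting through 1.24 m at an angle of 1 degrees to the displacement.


W = F * d * cos(theta)
theta = 1 deg = 0.0175 rad
cos(theta) = 0.9998
W = 52 * 1.24 * 0.9998
W = 64.4702


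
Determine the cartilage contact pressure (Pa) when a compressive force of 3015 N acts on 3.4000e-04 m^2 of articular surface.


P = F / A
P = 3015 / 3.4000e-04
P = 8.8676e+06


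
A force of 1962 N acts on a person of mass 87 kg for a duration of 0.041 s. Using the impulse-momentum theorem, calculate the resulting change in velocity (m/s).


J = F * dt = 1962 * 0.041 = 80.4420 N*s
delta_v = J / m
delta_v = 80.4420 / 87
delta_v = 0.9246


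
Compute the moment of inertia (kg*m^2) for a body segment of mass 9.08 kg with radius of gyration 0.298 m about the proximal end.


I = m * k^2
I = 9.08 * 0.298^2
k^2 = 0.0888
I = 0.8063


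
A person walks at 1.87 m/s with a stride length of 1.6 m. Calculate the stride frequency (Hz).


f = v / stride_length
f = 1.87 / 1.6
f = 1.1687


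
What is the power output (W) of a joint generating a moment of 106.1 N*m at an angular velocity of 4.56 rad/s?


P = M * omega
P = 106.1 * 4.56
P = 483.8160


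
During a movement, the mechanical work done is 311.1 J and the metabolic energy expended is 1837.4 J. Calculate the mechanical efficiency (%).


eta = (W_mech / E_meta) * 100
eta = (311.1 / 1837.4) * 100
ratio = 0.1693
eta = 16.9315


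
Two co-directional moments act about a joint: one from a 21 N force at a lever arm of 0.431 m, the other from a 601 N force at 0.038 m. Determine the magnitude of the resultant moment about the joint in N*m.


M = F1 * d1 + F2 * d2
M = 21 * 0.431 + 601 * 0.038
M = 9.0510 + 22.8380
M = 31.8890


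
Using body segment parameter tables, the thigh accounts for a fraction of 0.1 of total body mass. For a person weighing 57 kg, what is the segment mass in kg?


m_segment = body_mass * fraction
m_segment = 57 * 0.1
m_segment = 5.7000
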